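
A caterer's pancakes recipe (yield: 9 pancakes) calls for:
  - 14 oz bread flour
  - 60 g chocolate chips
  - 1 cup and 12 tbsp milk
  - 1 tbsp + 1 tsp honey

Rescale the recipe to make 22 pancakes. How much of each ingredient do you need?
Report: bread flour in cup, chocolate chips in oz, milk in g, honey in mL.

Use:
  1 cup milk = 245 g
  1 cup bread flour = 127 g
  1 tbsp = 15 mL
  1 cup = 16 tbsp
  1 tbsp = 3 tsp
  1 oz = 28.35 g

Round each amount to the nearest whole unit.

Scaling factor: 22/9.
bread flour: 14 oz × 22/9 × 28.35 g/oz ÷ 127 g/cup ≈ 8 cup
chocolate chips: 60 g × 22/9 ÷ 28.35 g/oz ≈ 5 oz
milk: (1 cup + 12 tbsp = 1.75 cup) × 22/9 × 245 g/cup ≈ 1048 g
honey: (1 tbsp + 1 tsp = 4/3 tbsp) × 22/9 × 15 mL/tbsp ≈ 49 mL

bread flour: 8 cup; chocolate chips: 5 oz; milk: 1048 g; honey: 49 mL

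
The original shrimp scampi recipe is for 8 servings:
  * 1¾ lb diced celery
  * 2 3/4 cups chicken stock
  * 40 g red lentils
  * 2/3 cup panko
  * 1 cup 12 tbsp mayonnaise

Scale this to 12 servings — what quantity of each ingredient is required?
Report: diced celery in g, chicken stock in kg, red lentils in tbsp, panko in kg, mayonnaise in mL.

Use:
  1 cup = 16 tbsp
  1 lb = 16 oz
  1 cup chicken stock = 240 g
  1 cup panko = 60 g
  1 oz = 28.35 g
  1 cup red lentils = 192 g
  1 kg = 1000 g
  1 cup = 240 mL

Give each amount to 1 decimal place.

Scaling factor: 12/8 = 3/2 = 1.5.
diced celery: 1.75 lb × 3/2 × 16 oz/lb × 28.35 g/oz = 1190.7 g
chicken stock: 2.75 cup × 3/2 × 240 g/cup ÷ 1000 g/kg ≈ 1.0 kg
red lentils: 40 g × 3/2 ÷ 192 g/cup × 16 tbsp/cup = 5.0 tbsp
panko: 2/3 cup × 3/2 × 60 g/cup ÷ 1000 g/kg ≈ 0.1 kg
mayonnaise: (1 cup + 12 tbsp = 1.75 cup) × 3/2 × 240 mL/cup = 630.0 mL

diced celery: 1190.7 g; chicken stock: 1.0 kg; red lentils: 5.0 tbsp; panko: 0.1 kg; mayonnaise: 630.0 mL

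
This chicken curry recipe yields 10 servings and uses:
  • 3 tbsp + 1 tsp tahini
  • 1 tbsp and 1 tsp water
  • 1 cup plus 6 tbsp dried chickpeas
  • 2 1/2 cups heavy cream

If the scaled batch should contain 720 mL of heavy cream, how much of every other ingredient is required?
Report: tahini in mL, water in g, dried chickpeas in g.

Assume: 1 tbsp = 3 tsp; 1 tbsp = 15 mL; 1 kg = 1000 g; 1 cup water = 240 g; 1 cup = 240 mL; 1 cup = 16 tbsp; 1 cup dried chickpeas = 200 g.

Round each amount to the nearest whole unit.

The original recipe has 600 mL of heavy cream, so the scaling factor is 720 ÷ 600 = 6/5 = 1.2.
tahini: (3 tbsp + 1 tsp = 10/3 tbsp) × 6/5 × 15 mL/tbsp = 60 mL
water: (1 tbsp + 1 tsp = 4/3 tbsp) × 6/5 ÷ 16 tbsp/cup × 240 g/cup = 24 g
dried chickpeas: (1 cup + 6 tbsp = 1.375 cup) × 6/5 × 200 g/cup = 330 g

tahini: 60 mL; water: 24 g; dried chickpeas: 330 g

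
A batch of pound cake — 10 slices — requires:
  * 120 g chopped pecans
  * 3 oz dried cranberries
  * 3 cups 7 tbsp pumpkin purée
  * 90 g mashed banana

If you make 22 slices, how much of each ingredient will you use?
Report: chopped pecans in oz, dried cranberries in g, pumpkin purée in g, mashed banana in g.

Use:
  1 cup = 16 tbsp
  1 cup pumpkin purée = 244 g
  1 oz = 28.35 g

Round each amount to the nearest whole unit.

chopped pecans: 9 oz; dried cranberries: 187 g; pumpkin purée: 1845 g; mashed banana: 198 g

Scaling factor: 22/10 = 11/5 = 2.2.
chopped pecans: 120 g × 11/5 ÷ 28.35 g/oz ≈ 9 oz
dried cranberries: 3 oz × 11/5 × 28.35 g/oz ≈ 187 g
pumpkin purée: (3 cup + 7 tbsp = 3.4375 cup) × 11/5 × 244 g/cup ≈ 1845 g
mashed banana: 90 g × 11/5 = 198 g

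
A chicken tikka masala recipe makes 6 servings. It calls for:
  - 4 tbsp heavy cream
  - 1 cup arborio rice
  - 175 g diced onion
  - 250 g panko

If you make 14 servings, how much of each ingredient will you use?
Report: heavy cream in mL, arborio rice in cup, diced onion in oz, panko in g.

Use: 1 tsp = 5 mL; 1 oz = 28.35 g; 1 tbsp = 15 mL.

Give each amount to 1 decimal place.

heavy cream: 140.0 mL; arborio rice: 2.3 cup; diced onion: 14.4 oz; panko: 583.3 g

Scaling factor: 14/6 = 7/3.
heavy cream: 4 tbsp × 7/3 × 15 mL/tbsp = 140.0 mL
arborio rice: 1 cup × 7/3 ≈ 2.3 cup
diced onion: 175 g × 7/3 ÷ 28.35 g/oz ≈ 14.4 oz
panko: 250 g × 7/3 ≈ 583.3 g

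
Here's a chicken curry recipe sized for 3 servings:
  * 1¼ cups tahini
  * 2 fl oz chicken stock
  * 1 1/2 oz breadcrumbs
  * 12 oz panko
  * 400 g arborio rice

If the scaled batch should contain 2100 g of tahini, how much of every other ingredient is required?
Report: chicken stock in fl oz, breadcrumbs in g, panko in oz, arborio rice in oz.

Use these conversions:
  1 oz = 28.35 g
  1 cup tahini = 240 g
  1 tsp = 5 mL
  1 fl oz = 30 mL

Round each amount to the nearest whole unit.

The original recipe has 300 g of tahini, so the scaling factor is 2100 ÷ 300 = 7.
chicken stock: 2 fl oz × 7 = 14 fl oz
breadcrumbs: 1.5 oz × 7 × 28.35 g/oz ≈ 298 g
panko: 12 oz × 7 = 84 oz
arborio rice: 400 g × 7 ÷ 28.35 g/oz ≈ 99 oz

chicken stock: 14 fl oz; breadcrumbs: 298 g; panko: 84 oz; arborio rice: 99 oz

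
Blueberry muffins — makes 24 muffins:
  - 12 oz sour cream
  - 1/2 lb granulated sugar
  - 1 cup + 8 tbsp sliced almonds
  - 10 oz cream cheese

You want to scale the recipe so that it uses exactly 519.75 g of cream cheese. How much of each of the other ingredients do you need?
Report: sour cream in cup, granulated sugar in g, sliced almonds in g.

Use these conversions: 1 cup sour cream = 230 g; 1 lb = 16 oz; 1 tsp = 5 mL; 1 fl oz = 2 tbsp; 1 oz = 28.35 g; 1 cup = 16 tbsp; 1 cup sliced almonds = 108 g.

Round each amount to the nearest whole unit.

sour cream: 3 cup; granulated sugar: 416 g; sliced almonds: 297 g

The original recipe has 283.5 g of cream cheese, so the scaling factor is 519.75 ÷ 283.5 = 11/6.
sour cream: 12 oz × 11/6 × 28.35 g/oz ÷ 230 g/cup ≈ 3 cup
granulated sugar: 0.5 lb × 11/6 × 16 oz/lb × 28.35 g/oz ≈ 416 g
sliced almonds: (1 cup + 8 tbsp = 1.5 cup) × 11/6 × 108 g/cup = 297 g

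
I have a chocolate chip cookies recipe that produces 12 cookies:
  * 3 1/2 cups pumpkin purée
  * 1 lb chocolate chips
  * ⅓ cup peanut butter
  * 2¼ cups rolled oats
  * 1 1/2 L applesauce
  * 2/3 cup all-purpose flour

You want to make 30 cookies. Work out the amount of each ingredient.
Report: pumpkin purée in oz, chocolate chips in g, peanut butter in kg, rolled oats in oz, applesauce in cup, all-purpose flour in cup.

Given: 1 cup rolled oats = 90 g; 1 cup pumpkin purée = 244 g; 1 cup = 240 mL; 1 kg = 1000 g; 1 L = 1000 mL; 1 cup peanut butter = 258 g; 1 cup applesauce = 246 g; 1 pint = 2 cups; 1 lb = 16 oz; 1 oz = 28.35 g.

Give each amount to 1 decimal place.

pumpkin purée: 75.3 oz; chocolate chips: 1134.0 g; peanut butter: 0.2 kg; rolled oats: 17.9 oz; applesauce: 15.6 cup; all-purpose flour: 1.7 cup

Scaling factor: 30/12 = 5/2 = 2.5.
pumpkin purée: 3.5 cup × 5/2 × 244 g/cup ÷ 28.35 g/oz ≈ 75.3 oz
chocolate chips: 1 lb × 5/2 × 16 oz/lb × 28.35 g/oz = 1134.0 g
peanut butter: 1/3 cup × 5/2 × 258 g/cup ÷ 1000 g/kg ≈ 0.2 kg
rolled oats: 2.25 cup × 5/2 × 90 g/cup ÷ 28.35 g/oz ≈ 17.9 oz
applesauce: 1.5 L × 5/2 × 1000 mL/L ÷ 240 mL/cup ≈ 15.6 cup
all-purpose flour: 2/3 cup × 5/2 ≈ 1.7 cup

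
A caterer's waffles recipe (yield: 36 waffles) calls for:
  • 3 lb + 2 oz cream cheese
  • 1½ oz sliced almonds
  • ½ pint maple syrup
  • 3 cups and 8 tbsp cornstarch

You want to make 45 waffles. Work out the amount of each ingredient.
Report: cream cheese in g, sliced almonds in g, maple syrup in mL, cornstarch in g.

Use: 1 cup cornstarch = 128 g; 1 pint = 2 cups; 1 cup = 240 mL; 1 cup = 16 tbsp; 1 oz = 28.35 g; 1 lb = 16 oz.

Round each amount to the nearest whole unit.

cream cheese: 1772 g; sliced almonds: 53 g; maple syrup: 300 mL; cornstarch: 560 g

Scaling factor: 45/36 = 5/4 = 1.25.
cream cheese: (3 lb + 2 oz = 3.125 lb) × 5/4 × 16 oz/lb × 28.35 g/oz ≈ 1772 g
sliced almonds: 1.5 oz × 5/4 × 28.35 g/oz ≈ 53 g
maple syrup: 0.5 pint × 5/4 × 2 cup/pint × 240 mL/cup = 300 mL
cornstarch: (3 cup + 8 tbsp = 3.5 cup) × 5/4 × 128 g/cup = 560 g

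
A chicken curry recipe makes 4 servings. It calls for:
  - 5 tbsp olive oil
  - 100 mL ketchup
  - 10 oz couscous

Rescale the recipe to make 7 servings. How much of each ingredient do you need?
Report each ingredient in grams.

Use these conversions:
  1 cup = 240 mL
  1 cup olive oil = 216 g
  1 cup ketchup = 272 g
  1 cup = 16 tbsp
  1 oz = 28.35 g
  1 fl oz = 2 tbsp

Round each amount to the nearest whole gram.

olive oil: 118 g; ketchup: 198 g; couscous: 496 g

Scaling factor: 7/4 = 1.75.
olive oil: 5 tbsp × 7/4 ÷ 16 tbsp/cup × 216 g/cup ≈ 118 g
ketchup: 100 mL × 7/4 ÷ 240 mL/cup × 272 g/cup ≈ 198 g
couscous: 10 oz × 7/4 × 28.35 g/oz ≈ 496 g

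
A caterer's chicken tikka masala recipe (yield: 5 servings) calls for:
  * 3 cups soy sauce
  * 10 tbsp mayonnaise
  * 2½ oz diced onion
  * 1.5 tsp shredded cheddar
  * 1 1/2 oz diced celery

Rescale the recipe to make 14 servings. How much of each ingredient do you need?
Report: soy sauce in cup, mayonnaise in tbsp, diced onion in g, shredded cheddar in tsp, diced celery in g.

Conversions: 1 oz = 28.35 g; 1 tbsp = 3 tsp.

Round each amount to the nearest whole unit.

soy sauce: 8 cup; mayonnaise: 28 tbsp; diced onion: 198 g; shredded cheddar: 4 tsp; diced celery: 119 g

Scaling factor: 14/5 = 2.8.
soy sauce: 3 cup × 14/5 ≈ 8 cup
mayonnaise: 10 tbsp × 14/5 = 28 tbsp
diced onion: 2.5 oz × 14/5 × 28.35 g/oz ≈ 198 g
shredded cheddar: 1.5 tsp × 14/5 ≈ 4 tsp
diced celery: 1.5 oz × 14/5 × 28.35 g/oz ≈ 119 g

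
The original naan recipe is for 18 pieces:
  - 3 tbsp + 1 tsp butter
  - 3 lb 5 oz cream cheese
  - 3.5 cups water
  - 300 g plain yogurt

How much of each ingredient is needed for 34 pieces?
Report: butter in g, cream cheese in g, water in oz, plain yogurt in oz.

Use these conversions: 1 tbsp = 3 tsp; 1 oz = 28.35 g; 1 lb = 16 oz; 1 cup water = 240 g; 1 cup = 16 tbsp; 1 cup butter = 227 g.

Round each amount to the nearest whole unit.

Scaling factor: 34/18 = 17/9.
butter: (3 tbsp + 1 tsp = 10/3 tbsp) × 17/9 ÷ 16 tbsp/cup × 227 g/cup ≈ 89 g
cream cheese: (3 lb + 5 oz = 3.3125 lb) × 17/9 × 16 oz/lb × 28.35 g/oz ≈ 2838 g
water: 3.5 cup × 17/9 × 240 g/cup ÷ 28.35 g/oz ≈ 56 oz
plain yogurt: 300 g × 17/9 ÷ 28.35 g/oz ≈ 20 oz

butter: 89 g; cream cheese: 2838 g; water: 56 oz; plain yogurt: 20 oz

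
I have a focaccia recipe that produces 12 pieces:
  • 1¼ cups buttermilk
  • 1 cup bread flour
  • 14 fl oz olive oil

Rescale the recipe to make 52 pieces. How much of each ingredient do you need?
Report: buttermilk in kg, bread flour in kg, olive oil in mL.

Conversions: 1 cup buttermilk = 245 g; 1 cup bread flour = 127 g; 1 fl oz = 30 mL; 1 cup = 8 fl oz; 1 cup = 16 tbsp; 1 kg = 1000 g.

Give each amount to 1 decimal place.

buttermilk: 1.3 kg; bread flour: 0.6 kg; olive oil: 1820.0 mL

Scaling factor: 52/12 = 13/3.
buttermilk: 1.25 cup × 13/3 × 245 g/cup ÷ 1000 g/kg ≈ 1.3 kg
bread flour: 1 cup × 13/3 × 127 g/cup ÷ 1000 g/kg ≈ 0.6 kg
olive oil: 14 fl oz × 13/3 × 30 mL/fl oz = 1820.0 mL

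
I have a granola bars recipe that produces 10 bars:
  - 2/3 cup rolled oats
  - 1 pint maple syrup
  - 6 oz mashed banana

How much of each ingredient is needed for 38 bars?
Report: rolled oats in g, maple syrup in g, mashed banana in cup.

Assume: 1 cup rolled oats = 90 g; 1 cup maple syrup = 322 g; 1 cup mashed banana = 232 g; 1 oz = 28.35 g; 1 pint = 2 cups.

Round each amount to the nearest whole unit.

rolled oats: 228 g; maple syrup: 2447 g; mashed banana: 3 cup

Scaling factor: 38/10 = 19/5 = 3.8.
rolled oats: 2/3 cup × 19/5 × 90 g/cup = 228 g
maple syrup: 1 pint × 19/5 × 2 cup/pint × 322 g/cup ≈ 2447 g
mashed banana: 6 oz × 19/5 × 28.35 g/oz ÷ 232 g/cup ≈ 3 cup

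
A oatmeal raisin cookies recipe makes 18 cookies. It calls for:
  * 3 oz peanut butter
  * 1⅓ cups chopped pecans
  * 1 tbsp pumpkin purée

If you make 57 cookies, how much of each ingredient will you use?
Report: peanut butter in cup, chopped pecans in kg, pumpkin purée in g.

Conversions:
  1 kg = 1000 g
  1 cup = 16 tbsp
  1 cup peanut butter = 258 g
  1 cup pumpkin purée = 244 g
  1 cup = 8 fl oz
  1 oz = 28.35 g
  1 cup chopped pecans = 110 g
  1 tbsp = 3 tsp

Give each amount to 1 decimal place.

Scaling factor: 57/18 = 19/6.
peanut butter: 3 oz × 19/6 × 28.35 g/oz ÷ 258 g/cup ≈ 1.0 cup
chopped pecans: 4/3 cup × 19/6 × 110 g/cup ÷ 1000 g/kg ≈ 0.5 kg
pumpkin purée: 1 tbsp × 19/6 ÷ 16 tbsp/cup × 244 g/cup ≈ 48.3 g

peanut butter: 1.0 cup; chopped pecans: 0.5 kg; pumpkin purée: 48.3 g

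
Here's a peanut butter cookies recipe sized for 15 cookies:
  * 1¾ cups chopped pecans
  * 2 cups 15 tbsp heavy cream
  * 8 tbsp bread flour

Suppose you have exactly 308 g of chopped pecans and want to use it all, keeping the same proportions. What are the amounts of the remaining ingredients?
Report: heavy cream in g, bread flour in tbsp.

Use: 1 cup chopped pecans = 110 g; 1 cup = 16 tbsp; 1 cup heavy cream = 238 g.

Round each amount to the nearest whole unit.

The original recipe has 192.5 g of chopped pecans, so the scaling factor is 308 ÷ 192.5 = 8/5 = 1.6.
heavy cream: (2 cup + 15 tbsp = 2.9375 cup) × 8/5 × 238 g/cup ≈ 1119 g
bread flour: 8 tbsp × 8/5 ≈ 13 tbsp

heavy cream: 1119 g; bread flour: 13 tbsp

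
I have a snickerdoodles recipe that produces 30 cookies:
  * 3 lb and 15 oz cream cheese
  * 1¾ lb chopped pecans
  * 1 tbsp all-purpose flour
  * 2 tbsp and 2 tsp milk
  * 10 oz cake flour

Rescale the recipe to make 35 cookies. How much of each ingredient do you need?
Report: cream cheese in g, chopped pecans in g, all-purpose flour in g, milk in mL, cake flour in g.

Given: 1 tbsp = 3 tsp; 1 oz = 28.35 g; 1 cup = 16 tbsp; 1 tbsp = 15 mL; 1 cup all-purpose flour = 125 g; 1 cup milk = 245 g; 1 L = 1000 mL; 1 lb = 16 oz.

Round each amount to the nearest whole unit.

Scaling factor: 35/30 = 7/6.
cream cheese: (3 lb + 15 oz = 3.9375 lb) × 7/6 × 16 oz/lb × 28.35 g/oz ≈ 2084 g
chopped pecans: 1.75 lb × 7/6 × 16 oz/lb × 28.35 g/oz ≈ 926 g
all-purpose flour: 1 tbsp × 7/6 ÷ 16 tbsp/cup × 125 g/cup ≈ 9 g
milk: (2 tbsp + 2 tsp = 8/3 tbsp) × 7/6 × 15 mL/tbsp ≈ 47 mL
cake flour: 10 oz × 7/6 × 28.35 g/oz ≈ 331 g

cream cheese: 2084 g; chopped pecans: 926 g; all-purpose flour: 9 g; milk: 47 mL; cake flour: 331 g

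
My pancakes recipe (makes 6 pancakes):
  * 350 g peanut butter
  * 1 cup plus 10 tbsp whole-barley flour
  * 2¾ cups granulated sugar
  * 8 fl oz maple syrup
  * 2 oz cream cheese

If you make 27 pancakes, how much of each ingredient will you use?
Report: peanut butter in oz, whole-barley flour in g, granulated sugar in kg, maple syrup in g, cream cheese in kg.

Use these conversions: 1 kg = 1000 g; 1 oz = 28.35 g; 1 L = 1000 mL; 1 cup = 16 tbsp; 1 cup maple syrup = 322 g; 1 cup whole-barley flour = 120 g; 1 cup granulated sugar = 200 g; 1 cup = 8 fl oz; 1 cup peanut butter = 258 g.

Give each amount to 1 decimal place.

peanut butter: 55.6 oz; whole-barley flour: 877.5 g; granulated sugar: 2.5 kg; maple syrup: 1449.0 g; cream cheese: 0.3 kg

Scaling factor: 27/6 = 9/2 = 4.5.
peanut butter: 350 g × 9/2 ÷ 28.35 g/oz ≈ 55.6 oz
whole-barley flour: (1 cup + 10 tbsp = 1.625 cup) × 9/2 × 120 g/cup = 877.5 g
granulated sugar: 2.75 cup × 9/2 × 200 g/cup ÷ 1000 g/kg ≈ 2.5 kg
maple syrup: 8 fl oz × 9/2 ÷ 8 fl oz/cup × 322 g/cup = 1449.0 g
cream cheese: 2 oz × 9/2 × 28.35 g/oz ÷ 1000 g/kg ≈ 0.3 kg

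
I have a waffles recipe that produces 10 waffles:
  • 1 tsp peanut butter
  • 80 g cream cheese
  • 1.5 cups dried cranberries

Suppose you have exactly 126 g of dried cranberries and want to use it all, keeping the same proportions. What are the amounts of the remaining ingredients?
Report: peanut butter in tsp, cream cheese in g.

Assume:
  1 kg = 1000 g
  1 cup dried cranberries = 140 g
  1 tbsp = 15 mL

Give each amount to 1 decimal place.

peanut butter: 0.6 tsp; cream cheese: 48.0 g

The original recipe has 210 g of dried cranberries, so the scaling factor is 126 ÷ 210 = 3/5 = 0.6.
peanut butter: 1 tsp × 3/5 = 0.6 tsp
cream cheese: 80 g × 3/5 = 48.0 g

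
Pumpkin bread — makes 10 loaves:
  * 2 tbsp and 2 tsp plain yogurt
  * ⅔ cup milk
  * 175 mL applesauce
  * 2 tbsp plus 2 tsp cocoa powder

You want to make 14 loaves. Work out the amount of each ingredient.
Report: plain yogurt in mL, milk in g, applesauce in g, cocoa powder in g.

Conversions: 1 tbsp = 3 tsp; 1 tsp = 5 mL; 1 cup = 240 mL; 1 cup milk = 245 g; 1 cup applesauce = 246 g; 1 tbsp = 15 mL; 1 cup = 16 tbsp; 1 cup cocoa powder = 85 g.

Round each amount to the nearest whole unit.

plain yogurt: 56 mL; milk: 229 g; applesauce: 251 g; cocoa powder: 20 g

Scaling factor: 14/10 = 7/5 = 1.4.
plain yogurt: (2 tbsp + 2 tsp = 8/3 tbsp) × 7/5 × 15 mL/tbsp = 56 mL
milk: 2/3 cup × 7/5 × 245 g/cup ≈ 229 g
applesauce: 175 mL × 7/5 ÷ 240 mL/cup × 246 g/cup ≈ 251 g
cocoa powder: (2 tbsp + 2 tsp = 8/3 tbsp) × 7/5 ÷ 16 tbsp/cup × 85 g/cup ≈ 20 g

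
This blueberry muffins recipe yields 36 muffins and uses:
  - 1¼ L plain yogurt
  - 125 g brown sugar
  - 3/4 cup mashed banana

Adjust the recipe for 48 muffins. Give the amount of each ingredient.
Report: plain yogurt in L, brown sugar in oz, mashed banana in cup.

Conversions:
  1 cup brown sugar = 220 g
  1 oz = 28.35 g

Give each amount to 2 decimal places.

plain yogurt: 1.67 L; brown sugar: 5.88 oz; mashed banana: 1.00 cup

Scaling factor: 48/36 = 4/3.
plain yogurt: 1.25 L × 4/3 ≈ 1.67 L
brown sugar: 125 g × 4/3 ÷ 28.35 g/oz ≈ 5.88 oz
mashed banana: 0.75 cup × 4/3 = 1.00 cup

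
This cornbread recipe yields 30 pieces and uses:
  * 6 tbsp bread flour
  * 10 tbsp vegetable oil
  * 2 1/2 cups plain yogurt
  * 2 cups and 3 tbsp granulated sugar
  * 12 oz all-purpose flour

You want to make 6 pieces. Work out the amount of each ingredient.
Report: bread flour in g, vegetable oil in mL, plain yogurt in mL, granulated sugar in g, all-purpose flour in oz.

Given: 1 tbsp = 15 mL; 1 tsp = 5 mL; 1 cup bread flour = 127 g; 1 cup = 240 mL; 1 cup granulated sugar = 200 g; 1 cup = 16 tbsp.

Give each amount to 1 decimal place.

bread flour: 9.5 g; vegetable oil: 30.0 mL; plain yogurt: 120.0 mL; granulated sugar: 87.5 g; all-purpose flour: 2.4 oz

Scaling factor: 6/30 = 1/5 = 0.2.
bread flour: 6 tbsp × 1/5 ÷ 16 tbsp/cup × 127 g/cup ≈ 9.5 g
vegetable oil: 10 tbsp × 1/5 × 15 mL/tbsp = 30.0 mL
plain yogurt: 2.5 cup × 1/5 × 240 mL/cup = 120.0 mL
granulated sugar: (2 cup + 3 tbsp = 2.1875 cup) × 1/5 × 200 g/cup = 87.5 g
all-purpose flour: 12 oz × 1/5 = 2.4 oz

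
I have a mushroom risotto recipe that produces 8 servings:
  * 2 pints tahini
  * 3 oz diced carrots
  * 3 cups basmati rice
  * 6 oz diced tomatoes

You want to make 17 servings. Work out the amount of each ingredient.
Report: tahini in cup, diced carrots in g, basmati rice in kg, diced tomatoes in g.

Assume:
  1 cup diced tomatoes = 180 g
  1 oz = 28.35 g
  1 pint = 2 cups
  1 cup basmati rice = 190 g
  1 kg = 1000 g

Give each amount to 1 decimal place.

tahini: 8.5 cup; diced carrots: 180.7 g; basmati rice: 1.2 kg; diced tomatoes: 361.5 g

Scaling factor: 17/8 = 2.125.
tahini: 2 pint × 17/8 × 2 cup/pint = 8.5 cup
diced carrots: 3 oz × 17/8 × 28.35 g/oz ≈ 180.7 g
basmati rice: 3 cup × 17/8 × 190 g/cup ÷ 1000 g/kg ≈ 1.2 kg
diced tomatoes: 6 oz × 17/8 × 28.35 g/oz ≈ 361.5 g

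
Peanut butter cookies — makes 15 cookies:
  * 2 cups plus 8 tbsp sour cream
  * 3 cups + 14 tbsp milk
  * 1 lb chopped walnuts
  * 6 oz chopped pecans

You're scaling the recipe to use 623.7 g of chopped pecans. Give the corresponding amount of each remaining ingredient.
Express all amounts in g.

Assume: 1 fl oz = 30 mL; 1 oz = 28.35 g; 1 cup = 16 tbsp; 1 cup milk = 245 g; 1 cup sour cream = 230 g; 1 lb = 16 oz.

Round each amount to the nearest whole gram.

The original recipe has 170.1 g of chopped pecans, so the scaling factor is 623.7 ÷ 170.1 = 11/3.
sour cream: (2 cup + 8 tbsp = 2.5 cup) × 11/3 × 230 g/cup ≈ 2108 g
milk: (3 cup + 14 tbsp = 3.875 cup) × 11/3 × 245 g/cup ≈ 3481 g
chopped walnuts: 1 lb × 11/3 × 16 oz/lb × 28.35 g/oz ≈ 1663 g

sour cream: 2108 g; milk: 3481 g; chopped walnuts: 1663 g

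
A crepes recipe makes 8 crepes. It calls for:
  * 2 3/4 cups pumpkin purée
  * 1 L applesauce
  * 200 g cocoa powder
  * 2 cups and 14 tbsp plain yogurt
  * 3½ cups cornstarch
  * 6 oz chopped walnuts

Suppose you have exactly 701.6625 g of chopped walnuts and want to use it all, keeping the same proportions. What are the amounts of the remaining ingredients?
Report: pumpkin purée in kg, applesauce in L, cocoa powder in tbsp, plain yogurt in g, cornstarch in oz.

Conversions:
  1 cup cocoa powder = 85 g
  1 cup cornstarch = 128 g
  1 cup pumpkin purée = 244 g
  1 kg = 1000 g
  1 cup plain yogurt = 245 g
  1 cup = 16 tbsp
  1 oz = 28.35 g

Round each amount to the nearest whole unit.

The original recipe has 170.1 g of chopped walnuts, so the scaling factor is 701.6625 ÷ 170.1 = 33/8 = 4.125.
pumpkin purée: 2.75 cup × 33/8 × 244 g/cup ÷ 1000 g/kg ≈ 3 kg
applesauce: 1 L × 33/8 ≈ 4 L
cocoa powder: 200 g × 33/8 ÷ 85 g/cup × 16 tbsp/cup ≈ 155 tbsp
plain yogurt: (2 cup + 14 tbsp = 2.875 cup) × 33/8 × 245 g/cup ≈ 2906 g
cornstarch: 3.5 cup × 33/8 × 128 g/cup ÷ 28.35 g/oz ≈ 65 oz

pumpkin purée: 3 kg; applesauce: 4 L; cocoa powder: 155 tbsp; plain yogurt: 2906 g; cornstarch: 65 oz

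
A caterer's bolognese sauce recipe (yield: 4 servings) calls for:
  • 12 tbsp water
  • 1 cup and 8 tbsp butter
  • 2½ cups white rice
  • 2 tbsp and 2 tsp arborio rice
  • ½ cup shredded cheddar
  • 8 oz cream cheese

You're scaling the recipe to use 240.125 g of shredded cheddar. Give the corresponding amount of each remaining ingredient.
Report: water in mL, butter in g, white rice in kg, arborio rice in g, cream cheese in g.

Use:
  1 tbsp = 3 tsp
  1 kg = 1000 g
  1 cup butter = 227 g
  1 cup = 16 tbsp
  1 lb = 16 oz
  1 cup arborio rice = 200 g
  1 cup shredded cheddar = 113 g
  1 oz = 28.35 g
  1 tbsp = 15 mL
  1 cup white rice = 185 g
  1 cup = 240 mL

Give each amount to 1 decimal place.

water: 765.0 mL; butter: 1447.1 g; white rice: 2.0 kg; arborio rice: 141.7 g; cream cheese: 963.9 g

The original recipe has 56.5 g of shredded cheddar, so the scaling factor is 240.125 ÷ 56.5 = 17/4 = 4.25.
water: 12 tbsp × 17/4 × 15 mL/tbsp = 765.0 mL
butter: (1 cup + 8 tbsp = 1.5 cup) × 17/4 × 227 g/cup ≈ 1447.1 g
white rice: 2.5 cup × 17/4 × 185 g/cup ÷ 1000 g/kg ≈ 2.0 kg
arborio rice: (2 tbsp + 2 tsp = 8/3 tbsp) × 17/4 ÷ 16 tbsp/cup × 200 g/cup ≈ 141.7 g
cream cheese: 8 oz × 17/4 × 28.35 g/oz = 963.9 g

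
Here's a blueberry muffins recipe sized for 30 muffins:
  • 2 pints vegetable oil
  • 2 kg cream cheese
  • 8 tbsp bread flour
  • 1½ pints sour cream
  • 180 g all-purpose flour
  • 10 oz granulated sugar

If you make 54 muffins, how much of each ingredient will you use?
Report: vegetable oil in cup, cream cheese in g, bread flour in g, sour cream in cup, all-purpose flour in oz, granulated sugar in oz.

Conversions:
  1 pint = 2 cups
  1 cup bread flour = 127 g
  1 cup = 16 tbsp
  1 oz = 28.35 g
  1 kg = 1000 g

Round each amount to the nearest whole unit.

vegetable oil: 7 cup; cream cheese: 3600 g; bread flour: 114 g; sour cream: 5 cup; all-purpose flour: 11 oz; granulated sugar: 18 oz

Scaling factor: 54/30 = 9/5 = 1.8.
vegetable oil: 2 pint × 9/5 × 2 cup/pint ≈ 7 cup
cream cheese: 2 kg × 9/5 × 1000 g/kg = 3600 g
bread flour: 8 tbsp × 9/5 ÷ 16 tbsp/cup × 127 g/cup ≈ 114 g
sour cream: 1.5 pint × 9/5 × 2 cup/pint ≈ 5 cup
all-purpose flour: 180 g × 9/5 ÷ 28.35 g/oz ≈ 11 oz
granulated sugar: 10 oz × 9/5 = 18 oz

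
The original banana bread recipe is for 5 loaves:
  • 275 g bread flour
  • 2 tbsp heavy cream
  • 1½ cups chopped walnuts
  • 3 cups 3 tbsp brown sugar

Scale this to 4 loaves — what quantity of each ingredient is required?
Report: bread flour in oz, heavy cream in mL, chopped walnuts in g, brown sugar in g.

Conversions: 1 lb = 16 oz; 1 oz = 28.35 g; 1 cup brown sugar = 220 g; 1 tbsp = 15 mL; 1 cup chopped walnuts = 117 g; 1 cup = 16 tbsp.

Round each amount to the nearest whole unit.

Scaling factor: 4/5 = 0.8.
bread flour: 275 g × 4/5 ÷ 28.35 g/oz ≈ 8 oz
heavy cream: 2 tbsp × 4/5 × 15 mL/tbsp = 24 mL
chopped walnuts: 1.5 cup × 4/5 × 117 g/cup ≈ 140 g
brown sugar: (3 cup + 3 tbsp = 3.1875 cup) × 4/5 × 220 g/cup = 561 g

bread flour: 8 oz; heavy cream: 24 mL; chopped walnuts: 140 g; brown sugar: 561 g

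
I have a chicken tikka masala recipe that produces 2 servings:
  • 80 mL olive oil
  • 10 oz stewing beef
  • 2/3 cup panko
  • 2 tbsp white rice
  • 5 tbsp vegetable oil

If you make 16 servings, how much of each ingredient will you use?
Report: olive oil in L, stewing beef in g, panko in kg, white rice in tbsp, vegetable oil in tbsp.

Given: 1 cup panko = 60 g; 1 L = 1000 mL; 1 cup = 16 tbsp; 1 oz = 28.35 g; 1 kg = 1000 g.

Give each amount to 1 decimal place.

Scaling factor: 16/2 = 8.
olive oil: 80 mL × 8 ÷ 1000 mL/L ≈ 0.6 L
stewing beef: 10 oz × 8 × 28.35 g/oz = 2268.0 g
panko: 2/3 cup × 8 × 60 g/cup ÷ 1000 g/kg ≈ 0.3 kg
white rice: 2 tbsp × 8 = 16.0 tbsp
vegetable oil: 5 tbsp × 8 = 40.0 tbsp

olive oil: 0.6 L; stewing beef: 2268.0 g; panko: 0.3 kg; white rice: 16.0 tbsp; vegetable oil: 40.0 tbsp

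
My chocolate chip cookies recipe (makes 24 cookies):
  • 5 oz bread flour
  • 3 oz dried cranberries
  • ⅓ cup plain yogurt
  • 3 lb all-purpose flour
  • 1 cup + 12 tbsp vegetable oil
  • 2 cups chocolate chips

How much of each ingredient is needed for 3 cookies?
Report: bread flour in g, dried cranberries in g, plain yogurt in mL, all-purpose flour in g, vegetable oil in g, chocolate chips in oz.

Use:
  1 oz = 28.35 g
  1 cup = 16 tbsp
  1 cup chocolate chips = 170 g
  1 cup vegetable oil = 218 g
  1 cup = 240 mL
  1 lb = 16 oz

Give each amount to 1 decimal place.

Scaling factor: 3/24 = 1/8 = 0.125.
bread flour: 5 oz × 1/8 × 28.35 g/oz ≈ 17.7 g
dried cranberries: 3 oz × 1/8 × 28.35 g/oz ≈ 10.6 g
plain yogurt: 1/3 cup × 1/8 × 240 mL/cup = 10.0 mL
all-purpose flour: 3 lb × 1/8 × 16 oz/lb × 28.35 g/oz = 170.1 g
vegetable oil: (1 cup + 12 tbsp = 1.75 cup) × 1/8 × 218 g/cup ≈ 47.7 g
chocolate chips: 2 cup × 1/8 × 170 g/cup ÷ 28.35 g/oz ≈ 1.5 oz

bread flour: 17.7 g; dried cranberries: 10.6 g; plain yogurt: 10.0 mL; all-purpose flour: 170.1 g; vegetable oil: 47.7 g; chocolate chips: 1.5 oz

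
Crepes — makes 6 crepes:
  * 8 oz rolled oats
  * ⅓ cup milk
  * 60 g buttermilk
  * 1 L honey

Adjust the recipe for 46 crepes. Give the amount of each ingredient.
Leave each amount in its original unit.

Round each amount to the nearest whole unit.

rolled oats: 61 oz; milk: 3 cup; buttermilk: 460 g; honey: 8 L

Scaling factor: 46/6 = 23/3.
rolled oats: 8 oz × 23/3 ≈ 61 oz
milk: 1/3 cup × 23/3 ≈ 3 cup
buttermilk: 60 g × 23/3 = 460 g
honey: 1 L × 23/3 ≈ 8 L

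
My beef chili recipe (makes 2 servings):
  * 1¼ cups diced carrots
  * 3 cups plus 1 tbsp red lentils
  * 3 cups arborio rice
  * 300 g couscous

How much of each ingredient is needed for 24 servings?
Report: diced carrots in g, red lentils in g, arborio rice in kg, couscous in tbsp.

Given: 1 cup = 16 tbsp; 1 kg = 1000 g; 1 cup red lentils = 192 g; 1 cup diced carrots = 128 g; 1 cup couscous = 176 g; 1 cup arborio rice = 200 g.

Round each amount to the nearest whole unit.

Scaling factor: 24/2 = 12.
diced carrots: 1.25 cup × 12 × 128 g/cup = 1920 g
red lentils: (3 cup + 1 tbsp = 3.0625 cup) × 12 × 192 g/cup = 7056 g
arborio rice: 3 cup × 12 × 200 g/cup ÷ 1000 g/kg ≈ 7 kg
couscous: 300 g × 12 ÷ 176 g/cup × 16 tbsp/cup ≈ 327 tbsp

diced carrots: 1920 g; red lentils: 7056 g; arborio rice: 7 kg; couscous: 327 tbsp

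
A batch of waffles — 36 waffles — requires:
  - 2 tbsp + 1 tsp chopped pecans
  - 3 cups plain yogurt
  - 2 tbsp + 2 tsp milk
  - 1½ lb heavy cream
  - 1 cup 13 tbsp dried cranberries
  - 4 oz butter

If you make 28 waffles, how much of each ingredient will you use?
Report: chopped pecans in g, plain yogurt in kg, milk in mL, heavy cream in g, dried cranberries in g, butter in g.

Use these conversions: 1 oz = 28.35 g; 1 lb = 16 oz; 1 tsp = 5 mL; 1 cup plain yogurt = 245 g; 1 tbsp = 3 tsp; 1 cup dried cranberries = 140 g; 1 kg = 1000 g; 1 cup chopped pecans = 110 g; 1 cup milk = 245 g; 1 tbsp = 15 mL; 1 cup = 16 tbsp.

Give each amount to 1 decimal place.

chopped pecans: 12.5 g; plain yogurt: 0.6 kg; milk: 31.1 mL; heavy cream: 529.2 g; dried cranberries: 197.4 g; butter: 88.2 g

Scaling factor: 28/36 = 7/9.
chopped pecans: (2 tbsp + 1 tsp = 7/3 tbsp) × 7/9 ÷ 16 tbsp/cup × 110 g/cup ≈ 12.5 g
plain yogurt: 3 cup × 7/9 × 245 g/cup ÷ 1000 g/kg ≈ 0.6 kg
milk: (2 tbsp + 2 tsp = 8/3 tbsp) × 7/9 × 15 mL/tbsp ≈ 31.1 mL
heavy cream: 1.5 lb × 7/9 × 16 oz/lb × 28.35 g/oz = 529.2 g
dried cranberries: (1 cup + 13 tbsp = 1.8125 cup) × 7/9 × 140 g/cup ≈ 197.4 g
butter: 4 oz × 7/9 × 28.35 g/oz = 88.2 g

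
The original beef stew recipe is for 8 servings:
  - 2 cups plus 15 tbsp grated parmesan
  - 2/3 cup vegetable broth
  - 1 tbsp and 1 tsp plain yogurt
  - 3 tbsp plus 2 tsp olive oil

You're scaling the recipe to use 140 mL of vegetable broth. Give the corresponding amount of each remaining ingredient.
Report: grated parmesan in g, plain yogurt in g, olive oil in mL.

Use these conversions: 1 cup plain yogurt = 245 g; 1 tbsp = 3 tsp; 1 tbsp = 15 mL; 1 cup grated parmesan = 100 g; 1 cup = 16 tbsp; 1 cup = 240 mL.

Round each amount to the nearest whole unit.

The original recipe has 160 mL of vegetable broth, so the scaling factor is 140 ÷ 160 = 7/8 = 0.875.
grated parmesan: (2 cup + 15 tbsp = 2.9375 cup) × 7/8 × 100 g/cup ≈ 257 g
plain yogurt: (1 tbsp + 1 tsp = 4/3 tbsp) × 7/8 ÷ 16 tbsp/cup × 245 g/cup ≈ 18 g
olive oil: (3 tbsp + 2 tsp = 11/3 tbsp) × 7/8 × 15 mL/tbsp ≈ 48 mL

grated parmesan: 257 g; plain yogurt: 18 g; olive oil: 48 mL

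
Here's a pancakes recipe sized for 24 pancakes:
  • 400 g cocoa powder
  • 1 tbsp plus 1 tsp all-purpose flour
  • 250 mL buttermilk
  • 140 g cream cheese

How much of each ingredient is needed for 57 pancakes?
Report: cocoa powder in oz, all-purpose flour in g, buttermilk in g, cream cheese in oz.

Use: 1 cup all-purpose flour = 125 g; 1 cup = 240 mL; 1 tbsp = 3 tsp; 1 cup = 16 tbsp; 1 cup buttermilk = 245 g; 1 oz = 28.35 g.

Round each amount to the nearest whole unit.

Scaling factor: 57/24 = 19/8 = 2.375.
cocoa powder: 400 g × 19/8 ÷ 28.35 g/oz ≈ 34 oz
all-purpose flour: (1 tbsp + 1 tsp = 4/3 tbsp) × 19/8 ÷ 16 tbsp/cup × 125 g/cup ≈ 25 g
buttermilk: 250 mL × 19/8 ÷ 240 mL/cup × 245 g/cup ≈ 606 g
cream cheese: 140 g × 19/8 ÷ 28.35 g/oz ≈ 12 oz

cocoa powder: 34 oz; all-purpose flour: 25 g; buttermilk: 606 g; cream cheese: 12 oz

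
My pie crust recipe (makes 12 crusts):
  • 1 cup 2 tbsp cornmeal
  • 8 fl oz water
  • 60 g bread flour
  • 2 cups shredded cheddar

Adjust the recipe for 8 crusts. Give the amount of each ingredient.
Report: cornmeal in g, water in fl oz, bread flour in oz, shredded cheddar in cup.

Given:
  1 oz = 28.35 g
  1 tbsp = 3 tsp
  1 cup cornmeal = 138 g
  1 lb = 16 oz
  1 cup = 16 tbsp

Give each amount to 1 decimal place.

cornmeal: 103.5 g; water: 5.3 fl oz; bread flour: 1.4 oz; shredded cheddar: 1.3 cup

Scaling factor: 8/12 = 2/3.
cornmeal: (1 cup + 2 tbsp = 1.125 cup) × 2/3 × 138 g/cup = 103.5 g
water: 8 fl oz × 2/3 ≈ 5.3 fl oz
bread flour: 60 g × 2/3 ÷ 28.35 g/oz ≈ 1.4 oz
shredded cheddar: 2 cup × 2/3 ≈ 1.3 cup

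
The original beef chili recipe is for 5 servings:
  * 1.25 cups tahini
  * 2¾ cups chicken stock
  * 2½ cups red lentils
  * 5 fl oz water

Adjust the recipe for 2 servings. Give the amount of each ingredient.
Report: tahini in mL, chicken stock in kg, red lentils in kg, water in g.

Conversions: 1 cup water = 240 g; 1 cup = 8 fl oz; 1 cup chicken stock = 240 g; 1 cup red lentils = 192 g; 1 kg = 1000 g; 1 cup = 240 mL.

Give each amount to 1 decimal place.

tahini: 120.0 mL; chicken stock: 0.3 kg; red lentils: 0.2 kg; water: 60.0 g

Scaling factor: 2/5 = 0.4.
tahini: 1.25 cup × 2/5 × 240 mL/cup = 120.0 mL
chicken stock: 2.75 cup × 2/5 × 240 g/cup ÷ 1000 g/kg ≈ 0.3 kg
red lentils: 2.5 cup × 2/5 × 192 g/cup ÷ 1000 g/kg ≈ 0.2 kg
water: 5 fl oz × 2/5 ÷ 8 fl oz/cup × 240 g/cup = 60.0 g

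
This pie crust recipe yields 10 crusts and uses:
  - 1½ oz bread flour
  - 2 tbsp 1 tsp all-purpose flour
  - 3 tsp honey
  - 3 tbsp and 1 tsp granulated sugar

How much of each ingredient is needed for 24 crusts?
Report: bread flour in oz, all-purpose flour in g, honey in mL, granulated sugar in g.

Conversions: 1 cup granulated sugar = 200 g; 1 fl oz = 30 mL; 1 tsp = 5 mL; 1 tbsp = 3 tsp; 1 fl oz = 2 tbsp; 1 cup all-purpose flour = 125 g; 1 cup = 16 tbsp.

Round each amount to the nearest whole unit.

Scaling factor: 24/10 = 12/5 = 2.4.
bread flour: 1.5 oz × 12/5 ≈ 4 oz
all-purpose flour: (2 tbsp + 1 tsp = 7/3 tbsp) × 12/5 ÷ 16 tbsp/cup × 125 g/cup ≈ 44 g
honey: 3 tsp × 12/5 × 5 mL/tsp = 36 mL
granulated sugar: (3 tbsp + 1 tsp = 10/3 tbsp) × 12/5 ÷ 16 tbsp/cup × 200 g/cup = 100 g

bread flour: 4 oz; all-purpose flour: 44 g; honey: 36 mL; granulated sugar: 100 g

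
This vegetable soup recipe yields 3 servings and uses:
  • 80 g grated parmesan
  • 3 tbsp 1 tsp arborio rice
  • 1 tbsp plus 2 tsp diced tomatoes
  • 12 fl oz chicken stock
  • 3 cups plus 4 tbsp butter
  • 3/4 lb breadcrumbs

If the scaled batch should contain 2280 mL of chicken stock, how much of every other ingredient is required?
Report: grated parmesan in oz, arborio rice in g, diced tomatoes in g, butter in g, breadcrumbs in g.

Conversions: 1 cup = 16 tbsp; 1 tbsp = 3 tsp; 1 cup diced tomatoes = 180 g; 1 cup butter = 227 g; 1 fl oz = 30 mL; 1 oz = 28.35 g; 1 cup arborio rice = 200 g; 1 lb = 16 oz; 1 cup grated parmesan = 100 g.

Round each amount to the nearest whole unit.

The original recipe has 360 mL of chicken stock, so the scaling factor is 2280 ÷ 360 = 19/3.
grated parmesan: 80 g × 19/3 ÷ 28.35 g/oz ≈ 18 oz
arborio rice: (3 tbsp + 1 tsp = 10/3 tbsp) × 19/3 ÷ 16 tbsp/cup × 200 g/cup ≈ 264 g
diced tomatoes: (1 tbsp + 2 tsp = 5/3 tbsp) × 19/3 ÷ 16 tbsp/cup × 180 g/cup ≈ 119 g
butter: (3 cup + 4 tbsp = 3.25 cup) × 19/3 × 227 g/cup ≈ 4672 g
breadcrumbs: 0.75 lb × 19/3 × 16 oz/lb × 28.35 g/oz ≈ 2155 g

grated parmesan: 18 oz; arborio rice: 264 g; diced tomatoes: 119 g; butter: 4672 g; breadcrumbs: 2155 g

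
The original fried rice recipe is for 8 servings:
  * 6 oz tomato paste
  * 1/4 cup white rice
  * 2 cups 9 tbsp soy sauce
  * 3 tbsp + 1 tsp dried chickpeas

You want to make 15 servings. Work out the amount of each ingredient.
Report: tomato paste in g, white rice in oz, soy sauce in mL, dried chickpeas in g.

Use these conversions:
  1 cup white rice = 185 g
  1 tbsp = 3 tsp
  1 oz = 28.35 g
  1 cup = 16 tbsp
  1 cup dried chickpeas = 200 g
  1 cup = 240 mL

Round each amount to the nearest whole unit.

Scaling factor: 15/8 = 1.875.
tomato paste: 6 oz × 15/8 × 28.35 g/oz ≈ 319 g
white rice: 0.25 cup × 15/8 × 185 g/cup ÷ 28.35 g/oz ≈ 3 oz
soy sauce: (2 cup + 9 tbsp = 2.5625 cup) × 15/8 × 240 mL/cup ≈ 1153 mL
dried chickpeas: (3 tbsp + 1 tsp = 10/3 tbsp) × 15/8 ÷ 16 tbsp/cup × 200 g/cup ≈ 78 g

tomato paste: 319 g; white rice: 3 oz; soy sauce: 1153 mL; dried chickpeas: 78 g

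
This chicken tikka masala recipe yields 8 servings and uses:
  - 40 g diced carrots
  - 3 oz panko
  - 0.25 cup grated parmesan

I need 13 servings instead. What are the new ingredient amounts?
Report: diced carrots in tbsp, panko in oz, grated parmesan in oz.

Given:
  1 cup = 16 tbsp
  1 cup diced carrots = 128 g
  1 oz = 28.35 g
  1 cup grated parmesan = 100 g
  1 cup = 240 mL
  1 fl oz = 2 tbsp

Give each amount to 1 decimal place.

diced carrots: 8.1 tbsp; panko: 4.9 oz; grated parmesan: 1.4 oz

Scaling factor: 13/8 = 1.625.
diced carrots: 40 g × 13/8 ÷ 128 g/cup × 16 tbsp/cup ≈ 8.1 tbsp
panko: 3 oz × 13/8 ≈ 4.9 oz
grated parmesan: 0.25 cup × 13/8 × 100 g/cup ÷ 28.35 g/oz ≈ 1.4 oz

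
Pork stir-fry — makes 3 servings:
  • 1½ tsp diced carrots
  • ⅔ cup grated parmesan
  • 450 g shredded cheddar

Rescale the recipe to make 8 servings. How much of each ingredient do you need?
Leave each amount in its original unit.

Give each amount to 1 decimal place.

diced carrots: 4.0 tsp; grated parmesan: 1.8 cup; shredded cheddar: 1200.0 g

Scaling factor: 8/3.
diced carrots: 1.5 tsp × 8/3 = 4.0 tsp
grated parmesan: 2/3 cup × 8/3 ≈ 1.8 cup
shredded cheddar: 450 g × 8/3 = 1200.0 g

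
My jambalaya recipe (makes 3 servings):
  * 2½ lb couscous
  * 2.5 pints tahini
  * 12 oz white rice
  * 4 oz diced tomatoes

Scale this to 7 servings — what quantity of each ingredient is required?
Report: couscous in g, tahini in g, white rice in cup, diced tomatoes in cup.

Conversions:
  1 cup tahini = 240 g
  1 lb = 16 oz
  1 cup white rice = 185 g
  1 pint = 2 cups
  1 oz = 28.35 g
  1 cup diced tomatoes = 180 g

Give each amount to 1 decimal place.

couscous: 2646.0 g; tahini: 2800.0 g; white rice: 4.3 cup; diced tomatoes: 1.5 cup

Scaling factor: 7/3.
couscous: 2.5 lb × 7/3 × 16 oz/lb × 28.35 g/oz = 2646.0 g
tahini: 2.5 pint × 7/3 × 2 cup/pint × 240 g/cup = 2800.0 g
white rice: 12 oz × 7/3 × 28.35 g/oz ÷ 185 g/cup ≈ 4.3 cup
diced tomatoes: 4 oz × 7/3 × 28.35 g/oz ÷ 180 g/cup ≈ 1.5 cup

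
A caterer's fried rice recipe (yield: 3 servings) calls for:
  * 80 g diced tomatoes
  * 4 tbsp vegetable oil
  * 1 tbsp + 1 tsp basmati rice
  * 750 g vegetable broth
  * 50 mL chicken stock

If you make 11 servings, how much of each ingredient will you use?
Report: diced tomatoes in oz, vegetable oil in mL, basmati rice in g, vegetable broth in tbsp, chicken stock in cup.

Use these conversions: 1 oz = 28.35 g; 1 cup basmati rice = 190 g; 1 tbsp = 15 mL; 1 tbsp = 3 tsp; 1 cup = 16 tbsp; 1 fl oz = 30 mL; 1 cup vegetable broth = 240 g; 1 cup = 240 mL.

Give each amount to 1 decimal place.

diced tomatoes: 10.3 oz; vegetable oil: 220.0 mL; basmati rice: 58.1 g; vegetable broth: 183.3 tbsp; chicken stock: 0.8 cup

Scaling factor: 11/3.
diced tomatoes: 80 g × 11/3 ÷ 28.35 g/oz ≈ 10.3 oz
vegetable oil: 4 tbsp × 11/3 × 15 mL/tbsp = 220.0 mL
basmati rice: (1 tbsp + 1 tsp = 4/3 tbsp) × 11/3 ÷ 16 tbsp/cup × 190 g/cup ≈ 58.1 g
vegetable broth: 750 g × 11/3 ÷ 240 g/cup × 16 tbsp/cup ≈ 183.3 tbsp
chicken stock: 50 mL × 11/3 ÷ 240 mL/cup ≈ 0.8 cup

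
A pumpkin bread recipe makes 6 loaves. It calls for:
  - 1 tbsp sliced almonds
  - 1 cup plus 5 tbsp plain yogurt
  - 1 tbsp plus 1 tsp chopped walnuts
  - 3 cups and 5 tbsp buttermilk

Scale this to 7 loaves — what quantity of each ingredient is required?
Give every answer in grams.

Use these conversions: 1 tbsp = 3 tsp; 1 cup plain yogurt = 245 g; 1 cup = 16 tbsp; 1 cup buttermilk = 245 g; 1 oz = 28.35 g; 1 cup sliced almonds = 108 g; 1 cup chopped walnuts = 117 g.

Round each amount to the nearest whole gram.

Scaling factor: 7/6.
sliced almonds: 1 tbsp × 7/6 ÷ 16 tbsp/cup × 108 g/cup ≈ 8 g
plain yogurt: (1 cup + 5 tbsp = 1.3125 cup) × 7/6 × 245 g/cup ≈ 375 g
chopped walnuts: (1 tbsp + 1 tsp = 4/3 tbsp) × 7/6 ÷ 16 tbsp/cup × 117 g/cup ≈ 11 g
buttermilk: (3 cup + 5 tbsp = 3.3125 cup) × 7/6 × 245 g/cup ≈ 947 g

sliced almonds: 8 g; plain yogurt: 375 g; chopped walnuts: 11 g; buttermilk: 947 g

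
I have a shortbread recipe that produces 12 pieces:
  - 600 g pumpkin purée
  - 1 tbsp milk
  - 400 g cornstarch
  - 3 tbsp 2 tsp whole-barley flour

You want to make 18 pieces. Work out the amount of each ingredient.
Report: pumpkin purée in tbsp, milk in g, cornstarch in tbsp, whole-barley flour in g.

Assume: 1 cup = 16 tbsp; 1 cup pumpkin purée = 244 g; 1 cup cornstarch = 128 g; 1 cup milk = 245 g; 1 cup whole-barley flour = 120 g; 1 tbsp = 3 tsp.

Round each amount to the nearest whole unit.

Scaling factor: 18/12 = 3/2 = 1.5.
pumpkin purée: 600 g × 3/2 ÷ 244 g/cup × 16 tbsp/cup ≈ 59 tbsp
milk: 1 tbsp × 3/2 ÷ 16 tbsp/cup × 245 g/cup ≈ 23 g
cornstarch: 400 g × 3/2 ÷ 128 g/cup × 16 tbsp/cup = 75 tbsp
whole-barley flour: (3 tbsp + 2 tsp = 11/3 tbsp) × 3/2 ÷ 16 tbsp/cup × 120 g/cup ≈ 41 g

pumpkin purée: 59 tbsp; milk: 23 g; cornstarch: 75 tbsp; whole-barley flour: 41 g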